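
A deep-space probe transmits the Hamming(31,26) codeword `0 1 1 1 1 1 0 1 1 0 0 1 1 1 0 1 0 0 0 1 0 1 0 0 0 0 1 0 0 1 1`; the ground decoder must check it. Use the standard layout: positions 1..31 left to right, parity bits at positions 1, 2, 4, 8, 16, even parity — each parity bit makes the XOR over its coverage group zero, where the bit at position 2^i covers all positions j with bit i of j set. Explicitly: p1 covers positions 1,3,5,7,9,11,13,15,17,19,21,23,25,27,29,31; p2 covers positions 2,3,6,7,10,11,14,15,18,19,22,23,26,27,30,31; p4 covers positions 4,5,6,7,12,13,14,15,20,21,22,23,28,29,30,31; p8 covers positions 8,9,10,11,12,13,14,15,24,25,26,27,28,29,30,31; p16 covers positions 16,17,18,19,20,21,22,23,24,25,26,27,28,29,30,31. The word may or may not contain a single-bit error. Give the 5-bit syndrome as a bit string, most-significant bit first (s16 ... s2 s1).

s1: b1⊕b3⊕b5⊕b7⊕b9⊕b11⊕b13⊕b15⊕b17⊕b19⊕b21⊕b23⊕b25⊕b27⊕b29⊕b31 = 0⊕1⊕1⊕0⊕1⊕0⊕1⊕0⊕0⊕0⊕0⊕0⊕0⊕1⊕0⊕1 = 0
s2: b2⊕b3⊕b6⊕b7⊕b10⊕b11⊕b14⊕b15⊕b18⊕b19⊕b22⊕b23⊕b26⊕b27⊕b30⊕b31 = 1⊕1⊕1⊕0⊕0⊕0⊕1⊕0⊕0⊕0⊕1⊕0⊕0⊕1⊕1⊕1 = 0
s4: b4⊕b5⊕b6⊕b7⊕b12⊕b13⊕b14⊕b15⊕b20⊕b21⊕b22⊕b23⊕b28⊕b29⊕b30⊕b31 = 1⊕1⊕1⊕0⊕1⊕1⊕1⊕0⊕1⊕0⊕1⊕0⊕0⊕0⊕1⊕1 = 0
s8: b8⊕b9⊕b10⊕b11⊕b12⊕b13⊕b14⊕b15⊕b24⊕b25⊕b26⊕b27⊕b28⊕b29⊕b30⊕b31 = 1⊕1⊕0⊕0⊕1⊕1⊕1⊕0⊕0⊕0⊕0⊕1⊕0⊕0⊕1⊕1 = 0
s16: b16⊕b17⊕b18⊕b19⊕b20⊕b21⊕b22⊕b23⊕b24⊕b25⊕b26⊕b27⊕b28⊕b29⊕b30⊕b31 = 1⊕0⊕0⊕0⊕1⊕0⊕1⊕0⊕0⊕0⊕0⊕1⊕0⊕0⊕1⊕1 = 0
Syndrome (s16...s1) = 00000 → position 0 (no error).

00000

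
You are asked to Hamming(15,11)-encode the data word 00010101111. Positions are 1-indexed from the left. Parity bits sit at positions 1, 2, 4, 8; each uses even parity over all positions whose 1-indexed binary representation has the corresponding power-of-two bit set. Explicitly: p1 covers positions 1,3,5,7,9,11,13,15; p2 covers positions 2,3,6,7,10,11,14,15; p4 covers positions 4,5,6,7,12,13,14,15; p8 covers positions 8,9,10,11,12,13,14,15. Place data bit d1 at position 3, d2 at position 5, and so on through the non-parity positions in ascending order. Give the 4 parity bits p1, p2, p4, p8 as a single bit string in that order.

1011

Place data bits at non-power-of-two positions: b3=0, b5=0, b6=0, b7=1, b9=0, b10=1, b11=0, b12=1, b13=1, b14=1, b15=1.
p1 = XOR of data positions {3,5,7,9,11,13,15} = 0⊕0⊕1⊕0⊕0⊕1⊕1 = 1
p2 = XOR of data positions {3,6,7,10,11,14,15} = 0⊕0⊕1⊕1⊕0⊕1⊕1 = 0
p4 = XOR of data positions {5,6,7,12,13,14,15} = 0⊕0⊕1⊕1⊕1⊕1⊕1 = 1
p8 = XOR of data positions {9,10,11,12,13,14,15} = 0⊕1⊕0⊕1⊕1⊕1⊕1 = 1
Parity bits p1,p2,p4,p8 = 1011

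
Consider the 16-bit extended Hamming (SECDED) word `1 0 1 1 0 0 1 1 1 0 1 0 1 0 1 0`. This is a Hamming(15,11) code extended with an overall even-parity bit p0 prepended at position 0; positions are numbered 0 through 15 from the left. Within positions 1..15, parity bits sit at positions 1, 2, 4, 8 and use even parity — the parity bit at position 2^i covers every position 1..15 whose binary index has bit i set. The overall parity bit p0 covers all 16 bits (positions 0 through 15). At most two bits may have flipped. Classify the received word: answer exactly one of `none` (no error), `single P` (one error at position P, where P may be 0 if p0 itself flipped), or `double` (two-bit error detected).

s1: b1⊕b3⊕b5⊕b7⊕b9⊕b11⊕b13⊕b15 = 0⊕1⊕0⊕1⊕0⊕0⊕0⊕0 = 0
s2: b2⊕b3⊕b6⊕b7⊕b10⊕b11⊕b14⊕b15 = 1⊕1⊕1⊕1⊕1⊕0⊕1⊕0 = 0
s4: b4⊕b5⊕b6⊕b7⊕b12⊕b13⊕b14⊕b15 = 0⊕0⊕1⊕1⊕1⊕0⊕1⊕0 = 0
s8: b8⊕b9⊕b10⊕b11⊕b12⊕b13⊕b14⊕b15 = 1⊕0⊕1⊕0⊕1⊕0⊕1⊕0 = 0
Syndrome (s8...s1) = 0000 → position 0 (no error).
Overall parity (XOR of all 16 bits, including p0): 1⊕0⊕1⊕1⊕0⊕0⊕1⊕1⊕1⊕0⊕1⊕0⊕1⊕0⊕1⊕0 = 1
Overall=1, syndrome position=0 → single-bit error at position 0.

single 0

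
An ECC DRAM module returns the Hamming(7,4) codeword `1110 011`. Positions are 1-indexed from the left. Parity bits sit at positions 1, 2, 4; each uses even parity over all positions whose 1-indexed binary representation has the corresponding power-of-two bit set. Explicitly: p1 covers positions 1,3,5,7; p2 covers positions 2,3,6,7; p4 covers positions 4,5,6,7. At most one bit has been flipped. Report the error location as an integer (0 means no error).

s1: b1⊕b3⊕b5⊕b7 = 1⊕1⊕0⊕1 = 1
s2: b2⊕b3⊕b6⊕b7 = 1⊕1⊕1⊕1 = 0
s4: b4⊕b5⊕b6⊕b7 = 0⊕0⊕1⊕1 = 0
Syndrome (s4...s1) = 001 → position 1.

1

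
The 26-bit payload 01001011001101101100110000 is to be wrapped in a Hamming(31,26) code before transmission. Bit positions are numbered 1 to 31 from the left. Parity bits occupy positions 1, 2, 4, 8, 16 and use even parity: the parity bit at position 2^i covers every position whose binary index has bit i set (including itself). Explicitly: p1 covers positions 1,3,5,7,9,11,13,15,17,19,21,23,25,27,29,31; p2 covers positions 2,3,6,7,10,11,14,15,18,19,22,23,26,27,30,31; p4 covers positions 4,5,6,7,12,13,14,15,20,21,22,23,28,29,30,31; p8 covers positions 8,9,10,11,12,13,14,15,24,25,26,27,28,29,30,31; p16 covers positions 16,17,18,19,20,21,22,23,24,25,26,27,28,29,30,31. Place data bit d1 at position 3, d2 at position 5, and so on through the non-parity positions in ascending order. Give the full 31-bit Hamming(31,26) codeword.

Place data bits at non-power-of-two positions: b3=0, b5=1, b6=0, b7=0, b9=1, b10=0, b11=1, b12=1, b13=0, b14=0, b15=1, b17=1, b18=0, b19=1, b20=1, b21=0, b22=1, b23=1, b24=0, b25=0, b26=1, b27=1, b28=0, b29=0, b30=0, b31=0.
p1 = XOR of data positions {3,5,7,9,11,13,15,17,19,21,23,25,27,29,31} = 0⊕1⊕0⊕1⊕1⊕0⊕1⊕1⊕1⊕0⊕1⊕0⊕1⊕0⊕0 = 0
p2 = XOR of data positions {3,6,7,10,11,14,15,18,19,22,23,26,27,30,31} = 0⊕0⊕0⊕0⊕1⊕0⊕1⊕0⊕1⊕1⊕1⊕1⊕1⊕0⊕0 = 1
p4 = XOR of data positions {5,6,7,12,13,14,15,20,21,22,23,28,29,30,31} = 1⊕0⊕0⊕1⊕0⊕0⊕1⊕1⊕0⊕1⊕1⊕0⊕0⊕0⊕0 = 0
p8 = XOR of data positions {9,10,11,12,13,14,15,24,25,26,27,28,29,30,31} = 1⊕0⊕1⊕1⊕0⊕0⊕1⊕0⊕0⊕1⊕1⊕0⊕0⊕0⊕0 = 0
p16 = XOR of data positions {17,18,19,20,21,22,23,24,25,26,27,28,29,30,31} = 1⊕0⊕1⊕1⊕0⊕1⊕1⊕0⊕0⊕1⊕1⊕0⊕0⊕0⊕0 = 1
Codeword b1..b31 = 0100100010110011101101100110000

0100100010110011101101100110000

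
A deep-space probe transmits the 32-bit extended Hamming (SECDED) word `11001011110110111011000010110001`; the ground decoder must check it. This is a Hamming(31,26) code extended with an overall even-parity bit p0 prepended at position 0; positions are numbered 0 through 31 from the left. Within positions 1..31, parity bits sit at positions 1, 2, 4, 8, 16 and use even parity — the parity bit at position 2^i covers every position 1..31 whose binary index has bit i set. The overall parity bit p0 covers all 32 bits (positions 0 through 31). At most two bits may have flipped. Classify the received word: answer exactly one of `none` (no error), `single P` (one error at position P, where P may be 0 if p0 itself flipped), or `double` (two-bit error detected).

double

s1: b1⊕b3⊕b5⊕b7⊕b9⊕b11⊕b13⊕b15⊕b17⊕b19⊕b21⊕b23⊕b25⊕b27⊕b29⊕b31 = 1⊕0⊕0⊕1⊕1⊕1⊕0⊕1⊕0⊕1⊕0⊕0⊕0⊕1⊕0⊕1 = 0
s2: b2⊕b3⊕b6⊕b7⊕b10⊕b11⊕b14⊕b15⊕b18⊕b19⊕b22⊕b23⊕b26⊕b27⊕b30⊕b31 = 0⊕0⊕1⊕1⊕0⊕1⊕1⊕1⊕1⊕1⊕0⊕0⊕1⊕1⊕0⊕1 = 0
s4: b4⊕b5⊕b6⊕b7⊕b12⊕b13⊕b14⊕b15⊕b20⊕b21⊕b22⊕b23⊕b28⊕b29⊕b30⊕b31 = 1⊕0⊕1⊕1⊕1⊕0⊕1⊕1⊕0⊕0⊕0⊕0⊕0⊕0⊕0⊕1 = 1
s8: b8⊕b9⊕b10⊕b11⊕b12⊕b13⊕b14⊕b15⊕b24⊕b25⊕b26⊕b27⊕b28⊕b29⊕b30⊕b31 = 1⊕1⊕0⊕1⊕1⊕0⊕1⊕1⊕1⊕0⊕1⊕1⊕0⊕0⊕0⊕1 = 0
s16: b16⊕b17⊕b18⊕b19⊕b20⊕b21⊕b22⊕b23⊕b24⊕b25⊕b26⊕b27⊕b28⊕b29⊕b30⊕b31 = 1⊕0⊕1⊕1⊕0⊕0⊕0⊕0⊕1⊕0⊕1⊕1⊕0⊕0⊕0⊕1 = 1
Syndrome (s16...s1) = 10100 → position 20.
Overall parity (XOR of all 32 bits, including p0): 1⊕1⊕0⊕0⊕1⊕0⊕1⊕1⊕1⊕1⊕0⊕1⊕1⊕0⊕1⊕1⊕1⊕0⊕1⊕1⊕0⊕0⊕0⊕0⊕1⊕0⊕1⊕1⊕0⊕0⊕0⊕1 = 0
Overall=0, syndrome position=20 → double-bit error detected (uncorrectable).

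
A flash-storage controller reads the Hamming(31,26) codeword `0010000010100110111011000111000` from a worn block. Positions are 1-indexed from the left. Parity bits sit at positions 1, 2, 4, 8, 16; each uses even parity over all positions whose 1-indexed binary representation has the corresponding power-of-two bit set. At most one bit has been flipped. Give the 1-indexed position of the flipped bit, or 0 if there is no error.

s1: b1⊕b3⊕b5⊕b7⊕b9⊕b11⊕b13⊕b15⊕b17⊕b19⊕b21⊕b23⊕b25⊕b27⊕b29⊕b31 = 0⊕1⊕0⊕0⊕1⊕1⊕0⊕1⊕1⊕1⊕1⊕0⊕0⊕1⊕0⊕0 = 0
s2: b2⊕b3⊕b6⊕b7⊕b10⊕b11⊕b14⊕b15⊕b18⊕b19⊕b22⊕b23⊕b26⊕b27⊕b30⊕b31 = 0⊕1⊕0⊕0⊕0⊕1⊕1⊕1⊕1⊕1⊕1⊕0⊕1⊕1⊕0⊕0 = 1
s4: b4⊕b5⊕b6⊕b7⊕b12⊕b13⊕b14⊕b15⊕b20⊕b21⊕b22⊕b23⊕b28⊕b29⊕b30⊕b31 = 0⊕0⊕0⊕0⊕0⊕0⊕1⊕1⊕0⊕1⊕1⊕0⊕1⊕0⊕0⊕0 = 1
s8: b8⊕b9⊕b10⊕b11⊕b12⊕b13⊕b14⊕b15⊕b24⊕b25⊕b26⊕b27⊕b28⊕b29⊕b30⊕b31 = 0⊕1⊕0⊕1⊕0⊕0⊕1⊕1⊕0⊕0⊕1⊕1⊕1⊕0⊕0⊕0 = 1
s16: b16⊕b17⊕b18⊕b19⊕b20⊕b21⊕b22⊕b23⊕b24⊕b25⊕b26⊕b27⊕b28⊕b29⊕b30⊕b31 = 0⊕1⊕1⊕1⊕0⊕1⊕1⊕0⊕0⊕0⊕1⊕1⊕1⊕0⊕0⊕0 = 0
Syndrome (s16...s1) = 01110 → position 14.

14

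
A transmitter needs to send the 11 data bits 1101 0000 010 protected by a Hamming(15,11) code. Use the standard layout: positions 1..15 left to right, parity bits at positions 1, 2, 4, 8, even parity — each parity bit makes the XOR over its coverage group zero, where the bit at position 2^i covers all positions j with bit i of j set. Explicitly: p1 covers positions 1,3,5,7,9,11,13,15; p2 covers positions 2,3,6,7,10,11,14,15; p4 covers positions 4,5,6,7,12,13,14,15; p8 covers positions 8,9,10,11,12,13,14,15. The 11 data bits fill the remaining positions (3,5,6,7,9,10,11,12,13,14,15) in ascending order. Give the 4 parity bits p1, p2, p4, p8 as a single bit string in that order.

Place data bits at non-power-of-two positions: b3=1, b5=1, b6=0, b7=1, b9=0, b10=0, b11=0, b12=0, b13=0, b14=1, b15=0.
p1 = XOR of data positions {3,5,7,9,11,13,15} = 1⊕1⊕1⊕0⊕0⊕0⊕0 = 1
p2 = XOR of data positions {3,6,7,10,11,14,15} = 1⊕0⊕1⊕0⊕0⊕1⊕0 = 1
p4 = XOR of data positions {5,6,7,12,13,14,15} = 1⊕0⊕1⊕0⊕0⊕1⊕0 = 1
p8 = XOR of data positions {9,10,11,12,13,14,15} = 0⊕0⊕0⊕0⊕0⊕1⊕0 = 1
Parity bits p1,p2,p4,p8 = 1111

1111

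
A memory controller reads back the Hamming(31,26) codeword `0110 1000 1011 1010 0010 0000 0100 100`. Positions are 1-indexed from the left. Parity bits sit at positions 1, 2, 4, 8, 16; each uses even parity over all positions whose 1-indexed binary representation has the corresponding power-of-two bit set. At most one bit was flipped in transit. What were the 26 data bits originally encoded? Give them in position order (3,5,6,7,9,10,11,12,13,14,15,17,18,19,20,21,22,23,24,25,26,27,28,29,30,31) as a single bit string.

s1: b1⊕b3⊕b5⊕b7⊕b9⊕b11⊕b13⊕b15⊕b17⊕b19⊕b21⊕b23⊕b25⊕b27⊕b29⊕b31 = 0⊕1⊕1⊕0⊕1⊕1⊕1⊕1⊕0⊕1⊕0⊕0⊕0⊕0⊕1⊕0 = 0
s2: b2⊕b3⊕b6⊕b7⊕b10⊕b11⊕b14⊕b15⊕b18⊕b19⊕b22⊕b23⊕b26⊕b27⊕b30⊕b31 = 1⊕1⊕0⊕0⊕0⊕1⊕0⊕1⊕0⊕1⊕0⊕0⊕1⊕0⊕0⊕0 = 0
s4: b4⊕b5⊕b6⊕b7⊕b12⊕b13⊕b14⊕b15⊕b20⊕b21⊕b22⊕b23⊕b28⊕b29⊕b30⊕b31 = 0⊕1⊕0⊕0⊕1⊕1⊕0⊕1⊕0⊕0⊕0⊕0⊕0⊕1⊕0⊕0 = 1
s8: b8⊕b9⊕b10⊕b11⊕b12⊕b13⊕b14⊕b15⊕b24⊕b25⊕b26⊕b27⊕b28⊕b29⊕b30⊕b31 = 0⊕1⊕0⊕1⊕1⊕1⊕0⊕1⊕0⊕0⊕1⊕0⊕0⊕1⊕0⊕0 = 1
s16: b16⊕b17⊕b18⊕b19⊕b20⊕b21⊕b22⊕b23⊕b24⊕b25⊕b26⊕b27⊕b28⊕b29⊕b30⊕b31 = 0⊕0⊕0⊕1⊕0⊕0⊕0⊕0⊕0⊕0⊕1⊕0⊕0⊕1⊕0⊕0 = 1
Syndrome (s16...s1) = 11100 → position 28.
Flip bit 28: corrected codeword = 0110100010111010001000000101100
Data bits at positions 3,5,6,7,9,10,11,12,13,14,15,17,18,19,20,21,22,23,24,25,26,27,28,29,30,31: 11001011101001000000101100

11001011101001000000101100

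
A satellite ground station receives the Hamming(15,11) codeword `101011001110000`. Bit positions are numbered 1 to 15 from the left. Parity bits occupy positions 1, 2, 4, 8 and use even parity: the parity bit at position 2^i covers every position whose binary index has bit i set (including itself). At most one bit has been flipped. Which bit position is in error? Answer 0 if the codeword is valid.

9

s1: b1⊕b3⊕b5⊕b7⊕b9⊕b11⊕b13⊕b15 = 1⊕1⊕1⊕0⊕1⊕1⊕0⊕0 = 1
s2: b2⊕b3⊕b6⊕b7⊕b10⊕b11⊕b14⊕b15 = 0⊕1⊕1⊕0⊕1⊕1⊕0⊕0 = 0
s4: b4⊕b5⊕b6⊕b7⊕b12⊕b13⊕b14⊕b15 = 0⊕1⊕1⊕0⊕0⊕0⊕0⊕0 = 0
s8: b8⊕b9⊕b10⊕b11⊕b12⊕b13⊕b14⊕b15 = 0⊕1⊕1⊕1⊕0⊕0⊕0⊕0 = 1
Syndrome (s8...s1) = 1001 → position 9.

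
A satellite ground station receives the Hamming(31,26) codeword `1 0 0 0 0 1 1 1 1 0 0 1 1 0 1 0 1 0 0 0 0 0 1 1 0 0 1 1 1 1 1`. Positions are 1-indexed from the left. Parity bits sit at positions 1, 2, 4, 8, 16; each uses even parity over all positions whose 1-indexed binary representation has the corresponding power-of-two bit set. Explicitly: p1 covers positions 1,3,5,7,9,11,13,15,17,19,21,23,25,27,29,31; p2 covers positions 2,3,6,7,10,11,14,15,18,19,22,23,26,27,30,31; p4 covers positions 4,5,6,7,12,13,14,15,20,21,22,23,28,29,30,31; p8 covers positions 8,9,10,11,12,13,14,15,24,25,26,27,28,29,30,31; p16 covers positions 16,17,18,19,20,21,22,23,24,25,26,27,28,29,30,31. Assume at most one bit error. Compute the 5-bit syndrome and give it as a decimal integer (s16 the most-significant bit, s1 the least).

s1: b1⊕b3⊕b5⊕b7⊕b9⊕b11⊕b13⊕b15⊕b17⊕b19⊕b21⊕b23⊕b25⊕b27⊕b29⊕b31 = 1⊕0⊕0⊕1⊕1⊕0⊕1⊕1⊕1⊕0⊕0⊕1⊕0⊕1⊕1⊕1 = 0
s2: b2⊕b3⊕b6⊕b7⊕b10⊕b11⊕b14⊕b15⊕b18⊕b19⊕b22⊕b23⊕b26⊕b27⊕b30⊕b31 = 0⊕0⊕1⊕1⊕0⊕0⊕0⊕1⊕0⊕0⊕0⊕1⊕0⊕1⊕1⊕1 = 1
s4: b4⊕b5⊕b6⊕b7⊕b12⊕b13⊕b14⊕b15⊕b20⊕b21⊕b22⊕b23⊕b28⊕b29⊕b30⊕b31 = 0⊕0⊕1⊕1⊕1⊕1⊕0⊕1⊕0⊕0⊕0⊕1⊕1⊕1⊕1⊕1 = 0
s8: b8⊕b9⊕b10⊕b11⊕b12⊕b13⊕b14⊕b15⊕b24⊕b25⊕b26⊕b27⊕b28⊕b29⊕b30⊕b31 = 1⊕1⊕0⊕0⊕1⊕1⊕0⊕1⊕1⊕0⊕0⊕1⊕1⊕1⊕1⊕1 = 1
s16: b16⊕b17⊕b18⊕b19⊕b20⊕b21⊕b22⊕b23⊕b24⊕b25⊕b26⊕b27⊕b28⊕b29⊕b30⊕b31 = 0⊕1⊕0⊕0⊕0⊕0⊕0⊕1⊕1⊕0⊕0⊕1⊕1⊕1⊕1⊕1 = 0
Syndrome (s16...s1) = 01010 → position 10.

10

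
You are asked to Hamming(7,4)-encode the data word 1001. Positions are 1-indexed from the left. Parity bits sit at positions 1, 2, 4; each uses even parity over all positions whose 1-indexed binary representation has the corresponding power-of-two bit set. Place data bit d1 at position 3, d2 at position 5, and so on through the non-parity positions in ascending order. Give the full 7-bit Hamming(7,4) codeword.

Place data bits at non-power-of-two positions: b3=1, b5=0, b6=0, b7=1.
p1 = XOR of data positions {3,5,7} = 1⊕0⊕1 = 0
p2 = XOR of data positions {3,6,7} = 1⊕0⊕1 = 0
p4 = XOR of data positions {5,6,7} = 0⊕0⊕1 = 1
Codeword b1..b7 = 0011001

0011001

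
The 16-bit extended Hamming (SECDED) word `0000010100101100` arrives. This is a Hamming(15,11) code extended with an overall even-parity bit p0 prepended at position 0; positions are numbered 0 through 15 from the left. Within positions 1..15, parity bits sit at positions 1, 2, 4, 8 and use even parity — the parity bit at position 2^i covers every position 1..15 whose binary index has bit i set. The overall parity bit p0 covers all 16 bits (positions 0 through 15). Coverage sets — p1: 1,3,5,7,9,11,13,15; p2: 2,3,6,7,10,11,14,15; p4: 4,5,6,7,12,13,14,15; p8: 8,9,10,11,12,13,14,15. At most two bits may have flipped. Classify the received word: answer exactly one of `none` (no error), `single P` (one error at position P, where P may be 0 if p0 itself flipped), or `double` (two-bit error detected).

s1: b1⊕b3⊕b5⊕b7⊕b9⊕b11⊕b13⊕b15 = 0⊕0⊕1⊕1⊕0⊕0⊕1⊕0 = 1
s2: b2⊕b3⊕b6⊕b7⊕b10⊕b11⊕b14⊕b15 = 0⊕0⊕0⊕1⊕1⊕0⊕0⊕0 = 0
s4: b4⊕b5⊕b6⊕b7⊕b12⊕b13⊕b14⊕b15 = 0⊕1⊕0⊕1⊕1⊕1⊕0⊕0 = 0
s8: b8⊕b9⊕b10⊕b11⊕b12⊕b13⊕b14⊕b15 = 0⊕0⊕1⊕0⊕1⊕1⊕0⊕0 = 1
Syndrome (s8...s1) = 1001 → position 9.
Overall parity (XOR of all 16 bits, including p0): 0⊕0⊕0⊕0⊕0⊕1⊕0⊕1⊕0⊕0⊕1⊕0⊕1⊕1⊕0⊕0 = 1
Overall=1, syndrome position=9 → single-bit error at position 9.

single 9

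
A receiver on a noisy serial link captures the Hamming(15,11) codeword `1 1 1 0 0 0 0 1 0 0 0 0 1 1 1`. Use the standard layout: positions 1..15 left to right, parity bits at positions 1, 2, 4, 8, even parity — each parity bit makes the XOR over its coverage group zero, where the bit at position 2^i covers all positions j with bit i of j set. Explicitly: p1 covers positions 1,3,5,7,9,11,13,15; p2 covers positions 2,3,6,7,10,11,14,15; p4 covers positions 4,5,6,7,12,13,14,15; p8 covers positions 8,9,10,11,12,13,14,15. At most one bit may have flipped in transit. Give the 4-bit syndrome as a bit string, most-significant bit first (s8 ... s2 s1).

0100

s1: b1⊕b3⊕b5⊕b7⊕b9⊕b11⊕b13⊕b15 = 1⊕1⊕0⊕0⊕0⊕0⊕1⊕1 = 0
s2: b2⊕b3⊕b6⊕b7⊕b10⊕b11⊕b14⊕b15 = 1⊕1⊕0⊕0⊕0⊕0⊕1⊕1 = 0
s4: b4⊕b5⊕b6⊕b7⊕b12⊕b13⊕b14⊕b15 = 0⊕0⊕0⊕0⊕0⊕1⊕1⊕1 = 1
s8: b8⊕b9⊕b10⊕b11⊕b12⊕b13⊕b14⊕b15 = 1⊕0⊕0⊕0⊕0⊕1⊕1⊕1 = 0
Syndrome (s8...s1) = 0100 → position 4.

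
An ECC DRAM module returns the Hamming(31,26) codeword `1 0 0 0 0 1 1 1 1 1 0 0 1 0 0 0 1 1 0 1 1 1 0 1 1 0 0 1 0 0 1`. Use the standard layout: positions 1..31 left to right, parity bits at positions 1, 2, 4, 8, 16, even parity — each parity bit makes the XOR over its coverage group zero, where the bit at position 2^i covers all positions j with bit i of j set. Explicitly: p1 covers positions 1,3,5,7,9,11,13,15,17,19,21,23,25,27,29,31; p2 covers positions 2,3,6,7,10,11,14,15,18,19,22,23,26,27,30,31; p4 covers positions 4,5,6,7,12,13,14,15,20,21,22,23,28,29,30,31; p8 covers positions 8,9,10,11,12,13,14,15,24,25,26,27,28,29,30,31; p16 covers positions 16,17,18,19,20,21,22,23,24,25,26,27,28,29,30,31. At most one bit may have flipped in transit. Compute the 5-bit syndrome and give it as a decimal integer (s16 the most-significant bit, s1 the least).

16

s1: b1⊕b3⊕b5⊕b7⊕b9⊕b11⊕b13⊕b15⊕b17⊕b19⊕b21⊕b23⊕b25⊕b27⊕b29⊕b31 = 1⊕0⊕0⊕1⊕1⊕0⊕1⊕0⊕1⊕0⊕1⊕0⊕1⊕0⊕0⊕1 = 0
s2: b2⊕b3⊕b6⊕b7⊕b10⊕b11⊕b14⊕b15⊕b18⊕b19⊕b22⊕b23⊕b26⊕b27⊕b30⊕b31 = 0⊕0⊕1⊕1⊕1⊕0⊕0⊕0⊕1⊕0⊕1⊕0⊕0⊕0⊕0⊕1 = 0
s4: b4⊕b5⊕b6⊕b7⊕b12⊕b13⊕b14⊕b15⊕b20⊕b21⊕b22⊕b23⊕b28⊕b29⊕b30⊕b31 = 0⊕0⊕1⊕1⊕0⊕1⊕0⊕0⊕1⊕1⊕1⊕0⊕1⊕0⊕0⊕1 = 0
s8: b8⊕b9⊕b10⊕b11⊕b12⊕b13⊕b14⊕b15⊕b24⊕b25⊕b26⊕b27⊕b28⊕b29⊕b30⊕b31 = 1⊕1⊕1⊕0⊕0⊕1⊕0⊕0⊕1⊕1⊕0⊕0⊕1⊕0⊕0⊕1 = 0
s16: b16⊕b17⊕b18⊕b19⊕b20⊕b21⊕b22⊕b23⊕b24⊕b25⊕b26⊕b27⊕b28⊕b29⊕b30⊕b31 = 0⊕1⊕1⊕0⊕1⊕1⊕1⊕0⊕1⊕1⊕0⊕0⊕1⊕0⊕0⊕1 = 1
Syndrome (s16...s1) = 10000 → position 16.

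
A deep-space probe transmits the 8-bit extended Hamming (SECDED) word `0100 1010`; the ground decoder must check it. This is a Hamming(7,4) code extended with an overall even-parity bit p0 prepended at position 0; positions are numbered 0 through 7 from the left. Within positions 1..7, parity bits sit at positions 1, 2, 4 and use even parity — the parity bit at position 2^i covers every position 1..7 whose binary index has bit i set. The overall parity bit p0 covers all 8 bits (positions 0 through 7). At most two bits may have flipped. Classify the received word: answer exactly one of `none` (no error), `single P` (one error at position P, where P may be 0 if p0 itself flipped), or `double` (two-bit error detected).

single 3

s1: b1⊕b3⊕b5⊕b7 = 1⊕0⊕0⊕0 = 1
s2: b2⊕b3⊕b6⊕b7 = 0⊕0⊕1⊕0 = 1
s4: b4⊕b5⊕b6⊕b7 = 1⊕0⊕1⊕0 = 0
Syndrome (s4...s1) = 011 → position 3.
Overall parity (XOR of all 8 bits, including p0): 0⊕1⊕0⊕0⊕1⊕0⊕1⊕0 = 1
Overall=1, syndrome position=3 → single-bit error at position 3.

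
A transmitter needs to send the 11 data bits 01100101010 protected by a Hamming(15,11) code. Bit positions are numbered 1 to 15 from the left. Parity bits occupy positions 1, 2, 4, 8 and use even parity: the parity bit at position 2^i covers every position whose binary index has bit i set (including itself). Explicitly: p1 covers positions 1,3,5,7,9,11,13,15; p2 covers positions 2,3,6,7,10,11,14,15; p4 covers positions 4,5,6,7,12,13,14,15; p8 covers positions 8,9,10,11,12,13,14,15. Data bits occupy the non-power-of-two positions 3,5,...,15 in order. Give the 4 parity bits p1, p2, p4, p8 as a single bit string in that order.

1101

Place data bits at non-power-of-two positions: b3=0, b5=1, b6=1, b7=0, b9=0, b10=1, b11=0, b12=1, b13=0, b14=1, b15=0.
p1 = XOR of data positions {3,5,7,9,11,13,15} = 0⊕1⊕0⊕0⊕0⊕0⊕0 = 1
p2 = XOR of data positions {3,6,7,10,11,14,15} = 0⊕1⊕0⊕1⊕0⊕1⊕0 = 1
p4 = XOR of data positions {5,6,7,12,13,14,15} = 1⊕1⊕0⊕1⊕0⊕1⊕0 = 0
p8 = XOR of data positions {9,10,11,12,13,14,15} = 0⊕1⊕0⊕1⊕0⊕1⊕0 = 1
Parity bits p1,p2,p4,p8 = 1101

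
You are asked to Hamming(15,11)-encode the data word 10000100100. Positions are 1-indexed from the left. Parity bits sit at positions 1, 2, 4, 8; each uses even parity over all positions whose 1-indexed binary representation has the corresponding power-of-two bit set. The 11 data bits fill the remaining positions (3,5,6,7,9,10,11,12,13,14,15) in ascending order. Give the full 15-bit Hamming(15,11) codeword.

001100000100100

Place data bits at non-power-of-two positions: b3=1, b5=0, b6=0, b7=0, b9=0, b10=1, b11=0, b12=0, b13=1, b14=0, b15=0.
p1 = XOR of data positions {3,5,7,9,11,13,15} = 1⊕0⊕0⊕0⊕0⊕1⊕0 = 0
p2 = XOR of data positions {3,6,7,10,11,14,15} = 1⊕0⊕0⊕1⊕0⊕0⊕0 = 0
p4 = XOR of data positions {5,6,7,12,13,14,15} = 0⊕0⊕0⊕0⊕1⊕0⊕0 = 1
p8 = XOR of data positions {9,10,11,12,13,14,15} = 0⊕1⊕0⊕0⊕1⊕0⊕0 = 0
Codeword b1..b15 = 001100000100100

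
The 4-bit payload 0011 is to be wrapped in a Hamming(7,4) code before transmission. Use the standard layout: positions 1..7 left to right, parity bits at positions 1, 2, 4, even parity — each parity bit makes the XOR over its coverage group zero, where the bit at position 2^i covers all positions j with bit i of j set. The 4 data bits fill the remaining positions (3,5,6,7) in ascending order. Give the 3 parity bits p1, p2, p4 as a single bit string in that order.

100

Place data bits at non-power-of-two positions: b3=0, b5=0, b6=1, b7=1.
p1 = XOR of data positions {3,5,7} = 0⊕0⊕1 = 1
p2 = XOR of data positions {3,6,7} = 0⊕1⊕1 = 0
p4 = XOR of data positions {5,6,7} = 0⊕1⊕1 = 0
Parity bits p1,p2,p4 = 100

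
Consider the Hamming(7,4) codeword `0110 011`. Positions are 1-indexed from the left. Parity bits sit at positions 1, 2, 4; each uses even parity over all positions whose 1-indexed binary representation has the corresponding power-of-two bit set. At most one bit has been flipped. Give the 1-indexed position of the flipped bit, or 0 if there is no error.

0

s1: b1⊕b3⊕b5⊕b7 = 0⊕1⊕0⊕1 = 0
s2: b2⊕b3⊕b6⊕b7 = 1⊕1⊕1⊕1 = 0
s4: b4⊕b5⊕b6⊕b7 = 0⊕0⊕1⊕1 = 0
Syndrome (s4...s1) = 000 → position 0 (no error).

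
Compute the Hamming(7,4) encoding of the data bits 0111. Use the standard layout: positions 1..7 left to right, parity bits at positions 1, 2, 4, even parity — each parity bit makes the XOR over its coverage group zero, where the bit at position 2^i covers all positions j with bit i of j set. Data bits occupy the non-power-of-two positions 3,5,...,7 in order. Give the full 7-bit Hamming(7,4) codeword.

Place data bits at non-power-of-two positions: b3=0, b5=1, b6=1, b7=1.
p1 = XOR of data positions {3,5,7} = 0⊕1⊕1 = 0
p2 = XOR of data positions {3,6,7} = 0⊕1⊕1 = 0
p4 = XOR of data positions {5,6,7} = 1⊕1⊕1 = 1
Codeword b1..b7 = 0001111

0001111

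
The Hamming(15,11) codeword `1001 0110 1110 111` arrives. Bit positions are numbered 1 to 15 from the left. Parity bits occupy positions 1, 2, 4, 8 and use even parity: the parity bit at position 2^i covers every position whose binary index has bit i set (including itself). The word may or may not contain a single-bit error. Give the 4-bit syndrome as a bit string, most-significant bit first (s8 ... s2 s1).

0000

s1: b1⊕b3⊕b5⊕b7⊕b9⊕b11⊕b13⊕b15 = 1⊕0⊕0⊕1⊕1⊕1⊕1⊕1 = 0
s2: b2⊕b3⊕b6⊕b7⊕b10⊕b11⊕b14⊕b15 = 0⊕0⊕1⊕1⊕1⊕1⊕1⊕1 = 0
s4: b4⊕b5⊕b6⊕b7⊕b12⊕b13⊕b14⊕b15 = 1⊕0⊕1⊕1⊕0⊕1⊕1⊕1 = 0
s8: b8⊕b9⊕b10⊕b11⊕b12⊕b13⊕b14⊕b15 = 0⊕1⊕1⊕1⊕0⊕1⊕1⊕1 = 0
Syndrome (s8...s1) = 0000 → position 0 (no error).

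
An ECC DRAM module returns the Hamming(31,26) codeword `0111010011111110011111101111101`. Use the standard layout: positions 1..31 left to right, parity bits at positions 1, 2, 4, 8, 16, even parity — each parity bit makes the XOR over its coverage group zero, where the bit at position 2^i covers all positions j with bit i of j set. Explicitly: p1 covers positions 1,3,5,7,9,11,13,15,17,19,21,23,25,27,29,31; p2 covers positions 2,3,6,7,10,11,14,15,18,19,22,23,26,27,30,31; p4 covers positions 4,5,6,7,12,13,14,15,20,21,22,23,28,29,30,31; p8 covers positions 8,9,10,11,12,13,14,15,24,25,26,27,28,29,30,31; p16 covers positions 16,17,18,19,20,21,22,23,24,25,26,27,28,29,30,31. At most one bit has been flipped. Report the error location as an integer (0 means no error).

s1: b1⊕b3⊕b5⊕b7⊕b9⊕b11⊕b13⊕b15⊕b17⊕b19⊕b21⊕b23⊕b25⊕b27⊕b29⊕b31 = 0⊕1⊕0⊕0⊕1⊕1⊕1⊕1⊕0⊕1⊕1⊕1⊕1⊕1⊕1⊕1 = 0
s2: b2⊕b3⊕b6⊕b7⊕b10⊕b11⊕b14⊕b15⊕b18⊕b19⊕b22⊕b23⊕b26⊕b27⊕b30⊕b31 = 1⊕1⊕1⊕0⊕1⊕1⊕1⊕1⊕1⊕1⊕1⊕1⊕1⊕1⊕0⊕1 = 0
s4: b4⊕b5⊕b6⊕b7⊕b12⊕b13⊕b14⊕b15⊕b20⊕b21⊕b22⊕b23⊕b28⊕b29⊕b30⊕b31 = 1⊕0⊕1⊕0⊕1⊕1⊕1⊕1⊕1⊕1⊕1⊕1⊕1⊕1⊕0⊕1 = 1
s8: b8⊕b9⊕b10⊕b11⊕b12⊕b13⊕b14⊕b15⊕b24⊕b25⊕b26⊕b27⊕b28⊕b29⊕b30⊕b31 = 0⊕1⊕1⊕1⊕1⊕1⊕1⊕1⊕0⊕1⊕1⊕1⊕1⊕1⊕0⊕1 = 1
s16: b16⊕b17⊕b18⊕b19⊕b20⊕b21⊕b22⊕b23⊕b24⊕b25⊕b26⊕b27⊕b28⊕b29⊕b30⊕b31 = 0⊕0⊕1⊕1⊕1⊕1⊕1⊕1⊕0⊕1⊕1⊕1⊕1⊕1⊕0⊕1 = 0
Syndrome (s16...s1) = 01100 → position 12.

12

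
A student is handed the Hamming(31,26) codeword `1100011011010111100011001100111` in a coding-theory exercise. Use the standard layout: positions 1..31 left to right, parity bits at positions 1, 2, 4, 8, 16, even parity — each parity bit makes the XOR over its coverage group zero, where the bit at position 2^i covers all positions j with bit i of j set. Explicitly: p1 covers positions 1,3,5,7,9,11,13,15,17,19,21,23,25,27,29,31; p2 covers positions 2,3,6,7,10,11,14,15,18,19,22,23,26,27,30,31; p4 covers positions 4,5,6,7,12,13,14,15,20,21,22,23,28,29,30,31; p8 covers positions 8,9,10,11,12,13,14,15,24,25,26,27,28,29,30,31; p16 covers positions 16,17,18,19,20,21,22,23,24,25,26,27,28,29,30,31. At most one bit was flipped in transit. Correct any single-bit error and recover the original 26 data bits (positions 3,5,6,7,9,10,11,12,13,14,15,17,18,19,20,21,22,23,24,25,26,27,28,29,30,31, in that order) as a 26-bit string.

s1: b1⊕b3⊕b5⊕b7⊕b9⊕b11⊕b13⊕b15⊕b17⊕b19⊕b21⊕b23⊕b25⊕b27⊕b29⊕b31 = 1⊕0⊕0⊕1⊕1⊕0⊕0⊕1⊕1⊕0⊕1⊕0⊕1⊕0⊕1⊕1 = 1
s2: b2⊕b3⊕b6⊕b7⊕b10⊕b11⊕b14⊕b15⊕b18⊕b19⊕b22⊕b23⊕b26⊕b27⊕b30⊕b31 = 1⊕0⊕1⊕1⊕1⊕0⊕1⊕1⊕0⊕0⊕1⊕0⊕1⊕0⊕1⊕1 = 0
s4: b4⊕b5⊕b6⊕b7⊕b12⊕b13⊕b14⊕b15⊕b20⊕b21⊕b22⊕b23⊕b28⊕b29⊕b30⊕b31 = 0⊕0⊕1⊕1⊕1⊕0⊕1⊕1⊕0⊕1⊕1⊕0⊕0⊕1⊕1⊕1 = 0
s8: b8⊕b9⊕b10⊕b11⊕b12⊕b13⊕b14⊕b15⊕b24⊕b25⊕b26⊕b27⊕b28⊕b29⊕b30⊕b31 = 0⊕1⊕1⊕0⊕1⊕0⊕1⊕1⊕0⊕1⊕1⊕0⊕0⊕1⊕1⊕1 = 0
s16: b16⊕b17⊕b18⊕b19⊕b20⊕b21⊕b22⊕b23⊕b24⊕b25⊕b26⊕b27⊕b28⊕b29⊕b30⊕b31 = 1⊕1⊕0⊕0⊕0⊕1⊕1⊕0⊕0⊕1⊕1⊕0⊕0⊕1⊕1⊕1 = 1
Syndrome (s16...s1) = 10001 → position 17.
Flip bit 17: corrected codeword = 1100011011010111000011001100111
Data bits at positions 3,5,6,7,9,10,11,12,13,14,15,17,18,19,20,21,22,23,24,25,26,27,28,29,30,31: 00111101011000011001100111

00111101011000011001100111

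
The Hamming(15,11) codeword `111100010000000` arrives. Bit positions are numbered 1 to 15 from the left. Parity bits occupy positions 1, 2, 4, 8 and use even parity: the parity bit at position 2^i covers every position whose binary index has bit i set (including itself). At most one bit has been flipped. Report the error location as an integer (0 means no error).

12

s1: b1⊕b3⊕b5⊕b7⊕b9⊕b11⊕b13⊕b15 = 1⊕1⊕0⊕0⊕0⊕0⊕0⊕0 = 0
s2: b2⊕b3⊕b6⊕b7⊕b10⊕b11⊕b14⊕b15 = 1⊕1⊕0⊕0⊕0⊕0⊕0⊕0 = 0
s4: b4⊕b5⊕b6⊕b7⊕b12⊕b13⊕b14⊕b15 = 1⊕0⊕0⊕0⊕0⊕0⊕0⊕0 = 1
s8: b8⊕b9⊕b10⊕b11⊕b12⊕b13⊕b14⊕b15 = 1⊕0⊕0⊕0⊕0⊕0⊕0⊕0 = 1
Syndrome (s8...s1) = 1100 → position 12.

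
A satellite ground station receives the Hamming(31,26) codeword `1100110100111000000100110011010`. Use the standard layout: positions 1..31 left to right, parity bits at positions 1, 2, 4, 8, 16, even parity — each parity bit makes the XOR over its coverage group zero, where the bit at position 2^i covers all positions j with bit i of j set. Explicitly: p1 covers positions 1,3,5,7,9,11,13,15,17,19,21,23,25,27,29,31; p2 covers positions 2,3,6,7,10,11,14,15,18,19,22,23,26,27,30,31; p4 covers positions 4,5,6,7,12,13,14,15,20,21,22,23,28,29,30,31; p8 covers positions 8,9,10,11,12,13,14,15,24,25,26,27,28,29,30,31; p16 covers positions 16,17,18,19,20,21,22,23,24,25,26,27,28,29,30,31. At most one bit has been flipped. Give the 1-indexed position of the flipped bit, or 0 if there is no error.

s1: b1⊕b3⊕b5⊕b7⊕b9⊕b11⊕b13⊕b15⊕b17⊕b19⊕b21⊕b23⊕b25⊕b27⊕b29⊕b31 = 1⊕0⊕1⊕0⊕0⊕1⊕1⊕0⊕0⊕0⊕0⊕1⊕0⊕1⊕0⊕0 = 0
s2: b2⊕b3⊕b6⊕b7⊕b10⊕b11⊕b14⊕b15⊕b18⊕b19⊕b22⊕b23⊕b26⊕b27⊕b30⊕b31 = 1⊕0⊕1⊕0⊕0⊕1⊕0⊕0⊕0⊕0⊕0⊕1⊕0⊕1⊕1⊕0 = 0
s4: b4⊕b5⊕b6⊕b7⊕b12⊕b13⊕b14⊕b15⊕b20⊕b21⊕b22⊕b23⊕b28⊕b29⊕b30⊕b31 = 0⊕1⊕1⊕0⊕1⊕1⊕0⊕0⊕1⊕0⊕0⊕1⊕1⊕0⊕1⊕0 = 0
s8: b8⊕b9⊕b10⊕b11⊕b12⊕b13⊕b14⊕b15⊕b24⊕b25⊕b26⊕b27⊕b28⊕b29⊕b30⊕b31 = 1⊕0⊕0⊕1⊕1⊕1⊕0⊕0⊕1⊕0⊕0⊕1⊕1⊕0⊕1⊕0 = 0
s16: b16⊕b17⊕b18⊕b19⊕b20⊕b21⊕b22⊕b23⊕b24⊕b25⊕b26⊕b27⊕b28⊕b29⊕b30⊕b31 = 0⊕0⊕0⊕0⊕1⊕0⊕0⊕1⊕1⊕0⊕0⊕1⊕1⊕0⊕1⊕0 = 0
Syndrome (s16...s1) = 00000 → position 0 (no error).

0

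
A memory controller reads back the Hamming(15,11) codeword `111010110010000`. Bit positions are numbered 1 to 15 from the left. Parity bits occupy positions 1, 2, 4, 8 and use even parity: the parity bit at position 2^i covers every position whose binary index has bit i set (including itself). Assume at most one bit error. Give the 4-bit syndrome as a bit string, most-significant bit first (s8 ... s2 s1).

s1: b1⊕b3⊕b5⊕b7⊕b9⊕b11⊕b13⊕b15 = 1⊕1⊕1⊕1⊕0⊕1⊕0⊕0 = 1
s2: b2⊕b3⊕b6⊕b7⊕b10⊕b11⊕b14⊕b15 = 1⊕1⊕0⊕1⊕0⊕1⊕0⊕0 = 0
s4: b4⊕b5⊕b6⊕b7⊕b12⊕b13⊕b14⊕b15 = 0⊕1⊕0⊕1⊕0⊕0⊕0⊕0 = 0
s8: b8⊕b9⊕b10⊕b11⊕b12⊕b13⊕b14⊕b15 = 1⊕0⊕0⊕1⊕0⊕0⊕0⊕0 = 0
Syndrome (s8...s1) = 0001 → position 1.

0001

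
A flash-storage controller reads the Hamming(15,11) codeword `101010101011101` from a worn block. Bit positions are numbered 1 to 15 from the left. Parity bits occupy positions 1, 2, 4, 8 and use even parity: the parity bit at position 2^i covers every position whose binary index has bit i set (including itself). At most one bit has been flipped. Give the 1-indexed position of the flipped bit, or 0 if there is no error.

s1: b1⊕b3⊕b5⊕b7⊕b9⊕b11⊕b13⊕b15 = 1⊕1⊕1⊕1⊕1⊕1⊕1⊕1 = 0
s2: b2⊕b3⊕b6⊕b7⊕b10⊕b11⊕b14⊕b15 = 0⊕1⊕0⊕1⊕0⊕1⊕0⊕1 = 0
s4: b4⊕b5⊕b6⊕b7⊕b12⊕b13⊕b14⊕b15 = 0⊕1⊕0⊕1⊕1⊕1⊕0⊕1 = 1
s8: b8⊕b9⊕b10⊕b11⊕b12⊕b13⊕b14⊕b15 = 0⊕1⊕0⊕1⊕1⊕1⊕0⊕1 = 1
Syndrome (s8...s1) = 1100 → position 12.

12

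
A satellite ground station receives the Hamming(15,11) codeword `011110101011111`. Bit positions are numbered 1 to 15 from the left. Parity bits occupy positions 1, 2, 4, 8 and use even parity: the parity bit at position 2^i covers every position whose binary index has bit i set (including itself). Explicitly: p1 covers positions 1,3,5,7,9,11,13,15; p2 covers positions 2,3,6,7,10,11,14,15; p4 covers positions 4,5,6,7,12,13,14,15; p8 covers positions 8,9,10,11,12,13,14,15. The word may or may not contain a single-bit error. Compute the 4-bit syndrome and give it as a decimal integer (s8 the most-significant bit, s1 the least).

5

s1: b1⊕b3⊕b5⊕b7⊕b9⊕b11⊕b13⊕b15 = 0⊕1⊕1⊕1⊕1⊕1⊕1⊕1 = 1
s2: b2⊕b3⊕b6⊕b7⊕b10⊕b11⊕b14⊕b15 = 1⊕1⊕0⊕1⊕0⊕1⊕1⊕1 = 0
s4: b4⊕b5⊕b6⊕b7⊕b12⊕b13⊕b14⊕b15 = 1⊕1⊕0⊕1⊕1⊕1⊕1⊕1 = 1
s8: b8⊕b9⊕b10⊕b11⊕b12⊕b13⊕b14⊕b15 = 0⊕1⊕0⊕1⊕1⊕1⊕1⊕1 = 0
Syndrome (s8...s1) = 0101 → position 5.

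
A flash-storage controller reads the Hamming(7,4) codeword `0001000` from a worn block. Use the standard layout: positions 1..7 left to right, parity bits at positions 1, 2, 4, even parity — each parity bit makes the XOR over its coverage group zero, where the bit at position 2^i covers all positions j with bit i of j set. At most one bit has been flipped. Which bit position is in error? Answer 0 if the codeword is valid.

4

s1: b1⊕b3⊕b5⊕b7 = 0⊕0⊕0⊕0 = 0
s2: b2⊕b3⊕b6⊕b7 = 0⊕0⊕0⊕0 = 0
s4: b4⊕b5⊕b6⊕b7 = 1⊕0⊕0⊕0 = 1
Syndrome (s4...s1) = 100 → position 4.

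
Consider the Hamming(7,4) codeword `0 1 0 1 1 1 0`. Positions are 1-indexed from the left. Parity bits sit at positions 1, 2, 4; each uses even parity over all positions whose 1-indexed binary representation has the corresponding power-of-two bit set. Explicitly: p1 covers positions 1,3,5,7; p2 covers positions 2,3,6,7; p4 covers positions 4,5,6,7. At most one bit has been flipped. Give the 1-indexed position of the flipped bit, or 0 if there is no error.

5

s1: b1⊕b3⊕b5⊕b7 = 0⊕0⊕1⊕0 = 1
s2: b2⊕b3⊕b6⊕b7 = 1⊕0⊕1⊕0 = 0
s4: b4⊕b5⊕b6⊕b7 = 1⊕1⊕1⊕0 = 1
Syndrome (s4...s1) = 101 → position 5.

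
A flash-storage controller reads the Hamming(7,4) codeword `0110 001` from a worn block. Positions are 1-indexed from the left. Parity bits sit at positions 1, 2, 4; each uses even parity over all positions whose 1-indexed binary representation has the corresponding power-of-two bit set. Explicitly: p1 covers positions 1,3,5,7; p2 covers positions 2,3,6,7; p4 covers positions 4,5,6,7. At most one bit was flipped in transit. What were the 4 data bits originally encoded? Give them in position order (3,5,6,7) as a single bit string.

1011

s1: b1⊕b3⊕b5⊕b7 = 0⊕1⊕0⊕1 = 0
s2: b2⊕b3⊕b6⊕b7 = 1⊕1⊕0⊕1 = 1
s4: b4⊕b5⊕b6⊕b7 = 0⊕0⊕0⊕1 = 1
Syndrome (s4...s1) = 110 → position 6.
Flip bit 6: corrected codeword = 0110011
Data bits at positions 3,5,6,7: 1011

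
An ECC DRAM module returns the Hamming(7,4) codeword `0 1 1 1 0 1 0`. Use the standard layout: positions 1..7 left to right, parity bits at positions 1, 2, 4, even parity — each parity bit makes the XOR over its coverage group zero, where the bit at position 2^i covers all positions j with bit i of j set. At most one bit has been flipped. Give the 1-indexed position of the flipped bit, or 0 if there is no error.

s1: b1⊕b3⊕b5⊕b7 = 0⊕1⊕0⊕0 = 1
s2: b2⊕b3⊕b6⊕b7 = 1⊕1⊕1⊕0 = 1
s4: b4⊕b5⊕b6⊕b7 = 1⊕0⊕1⊕0 = 0
Syndrome (s4...s1) = 011 → position 3.

3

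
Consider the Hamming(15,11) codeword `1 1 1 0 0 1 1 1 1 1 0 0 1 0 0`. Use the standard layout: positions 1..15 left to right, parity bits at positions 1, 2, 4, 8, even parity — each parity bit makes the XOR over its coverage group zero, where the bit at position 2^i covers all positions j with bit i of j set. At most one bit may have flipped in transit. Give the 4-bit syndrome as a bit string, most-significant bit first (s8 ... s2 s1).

s1: b1⊕b3⊕b5⊕b7⊕b9⊕b11⊕b13⊕b15 = 1⊕1⊕0⊕1⊕1⊕0⊕1⊕0 = 1
s2: b2⊕b3⊕b6⊕b7⊕b10⊕b11⊕b14⊕b15 = 1⊕1⊕1⊕1⊕1⊕0⊕0⊕0 = 1
s4: b4⊕b5⊕b6⊕b7⊕b12⊕b13⊕b14⊕b15 = 0⊕0⊕1⊕1⊕0⊕1⊕0⊕0 = 1
s8: b8⊕b9⊕b10⊕b11⊕b12⊕b13⊕b14⊕b15 = 1⊕1⊕1⊕0⊕0⊕1⊕0⊕0 = 0
Syndrome (s8...s1) = 0111 → position 7.

0111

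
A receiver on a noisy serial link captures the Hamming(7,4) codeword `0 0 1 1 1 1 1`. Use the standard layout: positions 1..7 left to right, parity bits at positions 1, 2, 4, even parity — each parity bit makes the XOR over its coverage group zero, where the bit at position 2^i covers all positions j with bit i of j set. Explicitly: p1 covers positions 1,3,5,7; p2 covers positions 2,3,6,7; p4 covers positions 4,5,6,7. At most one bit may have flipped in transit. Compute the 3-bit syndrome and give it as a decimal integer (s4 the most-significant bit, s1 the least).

s1: b1⊕b3⊕b5⊕b7 = 0⊕1⊕1⊕1 = 1
s2: b2⊕b3⊕b6⊕b7 = 0⊕1⊕1⊕1 = 1
s4: b4⊕b5⊕b6⊕b7 = 1⊕1⊕1⊕1 = 0
Syndrome (s4...s1) = 011 → position 3.

3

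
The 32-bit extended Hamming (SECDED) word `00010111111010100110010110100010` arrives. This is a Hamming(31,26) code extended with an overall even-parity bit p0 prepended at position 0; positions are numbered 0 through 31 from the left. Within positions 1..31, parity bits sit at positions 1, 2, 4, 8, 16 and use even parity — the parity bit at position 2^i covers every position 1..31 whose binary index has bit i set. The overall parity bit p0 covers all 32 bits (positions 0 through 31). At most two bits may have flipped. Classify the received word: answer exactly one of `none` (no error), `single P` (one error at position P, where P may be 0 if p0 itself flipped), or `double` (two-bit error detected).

s1: b1⊕b3⊕b5⊕b7⊕b9⊕b11⊕b13⊕b15⊕b17⊕b19⊕b21⊕b23⊕b25⊕b27⊕b29⊕b31 = 0⊕1⊕1⊕1⊕1⊕0⊕0⊕0⊕1⊕0⊕1⊕1⊕0⊕0⊕0⊕0 = 1
s2: b2⊕b3⊕b6⊕b7⊕b10⊕b11⊕b14⊕b15⊕b18⊕b19⊕b22⊕b23⊕b26⊕b27⊕b30⊕b31 = 0⊕1⊕1⊕1⊕1⊕0⊕1⊕0⊕1⊕0⊕0⊕1⊕1⊕0⊕1⊕0 = 1
s4: b4⊕b5⊕b6⊕b7⊕b12⊕b13⊕b14⊕b15⊕b20⊕b21⊕b22⊕b23⊕b28⊕b29⊕b30⊕b31 = 0⊕1⊕1⊕1⊕1⊕0⊕1⊕0⊕0⊕1⊕0⊕1⊕0⊕0⊕1⊕0 = 0
s8: b8⊕b9⊕b10⊕b11⊕b12⊕b13⊕b14⊕b15⊕b24⊕b25⊕b26⊕b27⊕b28⊕b29⊕b30⊕b31 = 1⊕1⊕1⊕0⊕1⊕0⊕1⊕0⊕1⊕0⊕1⊕0⊕0⊕0⊕1⊕0 = 0
s16: b16⊕b17⊕b18⊕b19⊕b20⊕b21⊕b22⊕b23⊕b24⊕b25⊕b26⊕b27⊕b28⊕b29⊕b30⊕b31 = 0⊕1⊕1⊕0⊕0⊕1⊕0⊕1⊕1⊕0⊕1⊕0⊕0⊕0⊕1⊕0 = 1
Syndrome (s16...s1) = 10011 → position 19.
Overall parity (XOR of all 32 bits, including p0): 0⊕0⊕0⊕1⊕0⊕1⊕1⊕1⊕1⊕1⊕1⊕0⊕1⊕0⊕1⊕0⊕0⊕1⊕1⊕0⊕0⊕1⊕0⊕1⊕1⊕0⊕1⊕0⊕0⊕0⊕1⊕0 = 0
Overall=0, syndrome position=19 → double-bit error detected (uncorrectable).

double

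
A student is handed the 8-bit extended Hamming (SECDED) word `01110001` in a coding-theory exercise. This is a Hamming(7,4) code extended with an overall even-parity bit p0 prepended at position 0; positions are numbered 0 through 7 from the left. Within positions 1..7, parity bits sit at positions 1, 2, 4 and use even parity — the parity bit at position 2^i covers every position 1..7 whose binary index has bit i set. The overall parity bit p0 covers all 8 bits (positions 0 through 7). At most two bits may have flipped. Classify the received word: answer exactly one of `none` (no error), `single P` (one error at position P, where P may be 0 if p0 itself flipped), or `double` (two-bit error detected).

s1: b1⊕b3⊕b5⊕b7 = 1⊕1⊕0⊕1 = 1
s2: b2⊕b3⊕b6⊕b7 = 1⊕1⊕0⊕1 = 1
s4: b4⊕b5⊕b6⊕b7 = 0⊕0⊕0⊕1 = 1
Syndrome (s4...s1) = 111 → position 7.
Overall parity (XOR of all 8 bits, including p0): 0⊕1⊕1⊕1⊕0⊕0⊕0⊕1 = 0
Overall=0, syndrome position=7 → double-bit error detected (uncorrectable).

double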